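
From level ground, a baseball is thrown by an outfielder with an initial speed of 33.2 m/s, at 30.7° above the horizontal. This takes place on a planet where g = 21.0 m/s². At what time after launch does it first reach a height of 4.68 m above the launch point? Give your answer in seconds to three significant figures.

Components: vₓ = 33.20 cos 30.7° = 28.55 m/s, v_y0 = 33.20 sin 30.7° = 16.95 m/s.
Height y(t) = 16.95 t − 10.50 t² = 4.68 gives 10.50 t² − 16.95 t + 4.68 = 0.
Quadratic formula: t = (16.95 ± √90.743) / 21.0 = (16.95 ± 9.526) / 21.0 → t = 0.3535 s or 1.261 s.
The first (ascending) time is 0.3535 s.

0.354 s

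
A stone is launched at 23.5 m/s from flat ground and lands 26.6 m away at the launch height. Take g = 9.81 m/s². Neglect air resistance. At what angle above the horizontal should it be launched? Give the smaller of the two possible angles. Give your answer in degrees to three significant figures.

From R = (v₀²/g) sin 2θ: sin 2θ = 9.81 × 26.6 / 552.25 = 0.4725.
2θ = 28.20° or 180° − 28.20° = 151.8°, so θ = 14.10° or 75.90°.
The smaller angle is 14.10°.

14.1°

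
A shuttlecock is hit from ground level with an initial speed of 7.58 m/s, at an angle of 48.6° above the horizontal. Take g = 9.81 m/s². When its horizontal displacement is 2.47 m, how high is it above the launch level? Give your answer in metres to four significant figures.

1.611 m

Horizontal component vₓ = 7.580 cos 48.6° = 5.013 m/s; vertical v_y0 = 7.580 sin 48.6° = 5.686 m/s.
Time to reach x = 2.47 m: t = x/vₓ = 2.47/5.013 = 0.4927 s.
Height: y = v_y0 t − ½ g t² = 5.686 × 0.4927 − 4.905 × 0.4927² = 2.802 − 1.191 = 1.611 m.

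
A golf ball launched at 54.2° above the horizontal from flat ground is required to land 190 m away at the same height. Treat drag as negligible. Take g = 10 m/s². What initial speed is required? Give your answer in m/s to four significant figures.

44.75 m/s

Level-ground range: R = v₀² sin(2θ)/g, so v₀ = √(gR / sin 2θ).
v₀ = √(10.0 × 190 / sin 108.4°) = √(1900 / 0.9489) = √2002.4 = 44.75 m/s.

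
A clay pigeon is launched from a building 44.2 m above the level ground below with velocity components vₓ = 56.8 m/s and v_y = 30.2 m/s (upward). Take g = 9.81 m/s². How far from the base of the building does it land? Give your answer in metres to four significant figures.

The projectile lands when y = 44.2 + (30.20) t − ½·9.81·t² = 0. Positive root: t = (30.20 + √(30.20² + 2·9.81·44.2)) / 9.81 = (30.20 + 42.18) / 9.81 = 7.378 s.
Horizontal distance: R = vₓ t = 56.80 × 7.378 = 419.1 m.

419.1 m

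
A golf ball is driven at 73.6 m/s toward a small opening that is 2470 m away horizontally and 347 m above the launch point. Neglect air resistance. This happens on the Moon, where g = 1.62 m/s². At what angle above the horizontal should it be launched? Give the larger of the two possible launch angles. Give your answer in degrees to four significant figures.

63.73°

Trajectory: y = x tanθ − g x² (1 + tan²θ)/(2v₀²). With x = 2470, y = 347, v₀ = 73.6, g = 1.62:
912.3 tan²θ − 2470 tanθ + (1259) = 0.
tanθ = [2470 ± √(2470² − 4 × 912.3 × (1259))] / (2 × 912.3) = (2470 ± 1227) / 1825, giving tanθ = 0.6812 or 2.026.
θ = 34.26° or 63.73°; the larger is 63.73°.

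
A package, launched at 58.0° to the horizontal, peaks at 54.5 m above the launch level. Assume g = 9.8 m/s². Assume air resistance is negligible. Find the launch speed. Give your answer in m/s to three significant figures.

38.5 m/s

At the peak v_y = 0, so v_y0 = √(2gH) = √(2 × 9.80 × 54.5) = 32.68 m/s.
v_y0 = v₀ sin θ ⇒ v₀ = 32.68 / sin 58.0° = 38.54 m/s.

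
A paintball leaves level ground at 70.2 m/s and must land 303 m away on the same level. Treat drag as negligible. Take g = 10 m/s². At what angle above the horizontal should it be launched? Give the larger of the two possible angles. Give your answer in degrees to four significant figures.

R = v₀² sin 2θ / g gives sin 2θ = gR/v₀² = 10.0·303/70.2² = 0.6148.
2θ = 37.94° or 180° − 37.94° = 142.1°, so θ = 18.97° or 71.03°.
The larger angle is 71.03°.

71.03°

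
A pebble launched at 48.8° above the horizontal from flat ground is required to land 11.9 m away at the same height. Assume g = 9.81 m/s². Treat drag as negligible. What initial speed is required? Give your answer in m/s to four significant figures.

Level-ground range: R = v₀² sin(2θ)/g, so v₀ = √(gR / sin 2θ).
v₀ = √(9.81 × 11.9 / sin 97.60°) = √(116.7 / 0.9912) = √117.77 = 10.85 m/s.

10.85 m/s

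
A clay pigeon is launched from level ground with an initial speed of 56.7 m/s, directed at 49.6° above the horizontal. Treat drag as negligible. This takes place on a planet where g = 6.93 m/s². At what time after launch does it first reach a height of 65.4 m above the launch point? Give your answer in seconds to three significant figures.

Horizontal component vₓ = 56.70 cos 49.6° = 36.75 m/s; vertical v_y0 = 56.70 sin 49.6° = 43.18 m/s.
Height y(t) = 43.18 t − 3.465 t² = 65.4 gives 3.465 t² − 43.18 t + 65.4 = 0.
Quadratic formula: t = (43.18 ± √958.00) / 6.93 = (43.18 ± 30.95) / 6.93 → t = 1.764 s or 10.70 s.
The first (ascending) time is 1.764 s.

1.76 s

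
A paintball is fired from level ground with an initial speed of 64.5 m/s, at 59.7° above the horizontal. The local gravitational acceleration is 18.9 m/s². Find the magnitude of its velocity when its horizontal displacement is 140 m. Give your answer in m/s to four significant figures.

Horizontal component vₓ = 64.50 cos 59.7° = 32.54 m/s; vertical v_y0 = 64.50 sin 59.7° = 55.69 m/s.
x = vₓ t ⇒ t = 140/32.54 = 4.302 s.
Vertical velocity there: v_y = v_y0 − g t = 55.69 − 18.9 × 4.302 = −25.62 m/s.
Speed: √(vₓ² + v_y²) = √(32.54² + 25.62²) = 41.42 m/s.

41.42 m/s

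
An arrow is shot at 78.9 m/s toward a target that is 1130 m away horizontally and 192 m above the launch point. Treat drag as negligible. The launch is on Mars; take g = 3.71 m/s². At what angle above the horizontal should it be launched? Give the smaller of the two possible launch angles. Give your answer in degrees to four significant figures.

32.94°

Trajectory: y = x tanθ − g x² (1 + tan²θ)/(2v₀²). With x = 1130, y = 192, v₀ = 78.9, g = 3.71:
380.5 tan²θ − 1130 tanθ + (572.5) = 0.
tanθ = [1130 ± √(1130² − 4 × 380.5 × (572.5))] / (2 × 380.5) = (1130 ± 636.9) / 761.0, giving tanθ = 0.6480 or 2.322.
θ = 32.94° or 66.70°; the smaller is 32.94°.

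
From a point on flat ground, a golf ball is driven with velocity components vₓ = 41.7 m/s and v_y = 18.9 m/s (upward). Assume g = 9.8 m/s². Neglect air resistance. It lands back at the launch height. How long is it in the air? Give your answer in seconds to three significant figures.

It returns to y = 0 when t = 2 v_y0 / g = 2(18.90)/9.80 = 3.857 s.

3.86 s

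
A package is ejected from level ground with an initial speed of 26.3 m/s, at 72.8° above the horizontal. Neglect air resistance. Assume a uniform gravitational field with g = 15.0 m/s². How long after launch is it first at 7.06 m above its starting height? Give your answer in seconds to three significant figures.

vₓ = 26.30 cos 72.8° = 7.777 m/s; v_y0 = 26.30 sin 72.8° = 25.12 m/s.
Height y(t) = 25.12 t − 7.500 t² = 7.06 gives 7.500 t² − 25.12 t + 7.06 = 0.
t = [25.12 ± √(25.12² − 2·15.0·7.06)] / 15.0 = (25.12 ± 20.48) / 15.0, so t = 0.3096 s or t = 3.040 s.
The first (ascending) time is 0.3096 s.

0.310 s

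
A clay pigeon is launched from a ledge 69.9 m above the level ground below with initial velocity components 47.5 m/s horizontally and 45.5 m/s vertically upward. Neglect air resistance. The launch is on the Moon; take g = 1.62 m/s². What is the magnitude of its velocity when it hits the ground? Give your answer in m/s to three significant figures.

67.5 m/s

The projectile lands when y = 69.9 + (45.50) t − ½·1.62·t² = 0. Positive root: t = (45.50 + √(45.50² + 2·1.62·69.9)) / 1.62 = (45.50 + 47.92) / 1.62 = 57.67 s.
Vertical velocity at impact: v_y = v_y0 − g t = 45.50 − 1.62 × 57.67 = −47.92 m/s.
Speed: |v| = √(vₓ² + v_y²) = √(47.50² + 47.92²) = 67.48 m/s.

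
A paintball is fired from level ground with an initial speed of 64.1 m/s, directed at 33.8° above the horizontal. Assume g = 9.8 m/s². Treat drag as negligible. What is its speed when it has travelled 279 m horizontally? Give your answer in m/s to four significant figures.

55.52 m/s

Resolve: vₓ = 64.10 cos 33.8° = 53.27 m/s and v_y0 = 64.10 sin 33.8° = 35.66 m/s.
Time to reach x = 279 m: t = x/vₓ = 279/53.27 = 5.238 s.
Vertical velocity there: v_y = v_y0 − g t = 35.66 − 9.80 × 5.238 = −15.67 m/s.
Speed: √(vₓ² + v_y²) = √(53.27² + 15.67²) = 55.52 m/s.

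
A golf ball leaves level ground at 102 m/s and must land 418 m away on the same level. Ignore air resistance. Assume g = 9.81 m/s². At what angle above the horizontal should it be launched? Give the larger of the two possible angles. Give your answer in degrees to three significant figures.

78.4°

R = v₀² sin 2θ / g gives sin 2θ = gR/v₀² = 9.81·418/102² = 0.3941.
2θ = 23.21° or 180° − 23.21° = 156.8°, so θ = 11.61° or 78.39°.
The larger angle is 78.39°.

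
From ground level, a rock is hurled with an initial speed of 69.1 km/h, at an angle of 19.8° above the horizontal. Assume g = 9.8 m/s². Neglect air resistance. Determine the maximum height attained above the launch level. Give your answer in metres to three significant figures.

2.16 m

Convert: 69.1 km/h = 69.1/3.6 = 19.19 m/s.
Components: vₓ = 19.19 cos 19.8° = 18.06 m/s, v_y0 = 19.19 sin 19.8° = 6.502 m/s.
Peak height H = v_y0² / (2g) = 42.275 / 19.60 = 2.157 m.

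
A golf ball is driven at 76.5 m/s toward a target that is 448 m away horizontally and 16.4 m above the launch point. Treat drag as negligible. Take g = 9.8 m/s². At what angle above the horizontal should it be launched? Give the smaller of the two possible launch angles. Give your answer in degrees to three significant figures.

Trajectory: y = x tanθ − g x² (1 + tan²θ)/(2v₀²). With x = 448, y = 16.4, v₀ = 76.5, g = 9.80:
168.0 tan²θ − 448 tanθ + (184.4) = 0.
tanθ = [448 ± √(448² − 4 × 168.0 × (184.4))] / (2 × 168.0) = (448 ± 277.0) / 336.1, giving tanθ = 0.5088 or 2.157.
θ = 26.97° or 65.13°; the smaller is 26.97°.

27.0°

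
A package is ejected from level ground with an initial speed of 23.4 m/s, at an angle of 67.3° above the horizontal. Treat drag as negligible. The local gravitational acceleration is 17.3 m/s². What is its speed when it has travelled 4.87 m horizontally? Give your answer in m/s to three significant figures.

vₓ = 23.40 cos 67.3° = 9.030 m/s; v_y0 = 23.40 sin 67.3° = 21.59 m/s.
Time to reach x = 4.87 m: t = x/vₓ = 4.87/9.030 = 0.5393 s.
Vertical velocity there: v_y = v_y0 − g t = 21.59 − 17.3 × 0.5393 = 12.26 m/s.
Speed: √(vₓ² + v_y²) = √(9.030² + 12.26²) = 15.22 m/s.

15.2 m/s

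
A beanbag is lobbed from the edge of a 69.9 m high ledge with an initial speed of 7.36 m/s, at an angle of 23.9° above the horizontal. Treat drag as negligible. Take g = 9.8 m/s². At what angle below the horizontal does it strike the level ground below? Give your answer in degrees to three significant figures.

Resolve: vₓ = 7.360 cos 23.9° = 6.729 m/s and v_y0 = 7.360 sin 23.9° = 2.982 m/s.
With up positive and y = 0 at the ground: y(t) = 69.9 + (2.982) t − 4.900 t². Setting y = 0 and taking the positive root: t = [2.982 + √(2.982² + 2·9.80·69.9)] / 9.80 = (2.982 + 37.13) / 9.80 = 4.093 s.
At impact: v_y = v_y0 − g t = −37.13 m/s; vₓ = 6.729 m/s.
Angle below horizontal: arctan(|v_y|/vₓ) = arctan(37.13/6.729) = 79.73°.

79.7°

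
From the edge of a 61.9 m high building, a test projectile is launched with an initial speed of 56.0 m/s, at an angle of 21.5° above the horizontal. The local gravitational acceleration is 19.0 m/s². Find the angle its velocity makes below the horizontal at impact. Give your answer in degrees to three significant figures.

45.3°

Resolve: vₓ = 56.00 cos 21.5° = 52.10 m/s and v_y0 = 56.00 sin 21.5° = 20.52 m/s.
The projectile lands when y = 61.9 + (20.52) t − ½·19.0·t² = 0. Positive root: t = (20.52 + √(20.52² + 2·19.0·61.9)) / 19.0 = (20.52 + 52.66) / 19.0 = 3.852 s.
At impact: v_y = v_y0 − g t = −52.66 m/s; vₓ = 52.10 m/s.
Angle below horizontal: arctan(|v_y|/vₓ) = arctan(52.66/52.10) = 45.31°.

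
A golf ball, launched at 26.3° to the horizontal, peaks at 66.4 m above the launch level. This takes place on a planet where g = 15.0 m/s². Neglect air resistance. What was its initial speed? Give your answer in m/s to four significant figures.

100.7 m/s

At the peak v_y = 0, so v_y0 = √(2gH) = √(2 × 15.0 × 66.4) = 44.63 m/s.
v_y0 = v₀ sin θ ⇒ v₀ = 44.63 / sin 26.3° = 100.7 m/s.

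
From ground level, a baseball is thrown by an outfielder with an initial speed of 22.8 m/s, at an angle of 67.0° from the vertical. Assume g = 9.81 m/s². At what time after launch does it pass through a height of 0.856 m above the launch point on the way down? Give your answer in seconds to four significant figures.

1.714 s

vₓ = 22.80 sin 67.0° = 20.99 m/s; v_y0 = 22.80 cos 67.0° = 8.909 m/s.
Height y(t) = 8.909 t − 4.905 t² = 0.856 gives 4.905 t² − 8.909 t + 0.856 = 0.
t = [8.909 ± √(8.909² − 2·9.81·0.856)] / 9.81 = (8.909 ± 7.910) / 9.81, so t = 0.1018 s or t = 1.714 s.
The descending-branch root is 1.714 s.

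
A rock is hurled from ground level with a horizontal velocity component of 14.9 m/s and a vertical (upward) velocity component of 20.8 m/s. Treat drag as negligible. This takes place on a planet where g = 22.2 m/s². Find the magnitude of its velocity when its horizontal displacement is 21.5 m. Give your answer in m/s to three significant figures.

18.7 m/s

x = vₓ t ⇒ t = 21.5/14.90 = 1.443 s.
Vertical velocity there: v_y = v_y0 − g t = 20.80 − 22.2 × 1.443 = −11.23 m/s.
Speed: √(vₓ² + v_y²) = √(14.90² + 11.23²) = 18.66 m/s.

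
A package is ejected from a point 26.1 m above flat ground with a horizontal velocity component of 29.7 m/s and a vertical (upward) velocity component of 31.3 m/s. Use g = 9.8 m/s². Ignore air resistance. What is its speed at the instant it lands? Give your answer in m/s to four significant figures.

With up positive and y = 0 at the ground: y(t) = 26.1 + (31.30) t − 4.900 t². Setting y = 0 and taking the positive root: t = [31.30 + √(31.30² + 2·9.80·26.1)] / 9.80 = (31.30 + 38.62) / 9.80 = 7.134 s.
Vertical velocity at impact: v_y = v_y0 − g t = 31.30 − 9.80 × 7.134 = −38.62 m/s.
Speed: |v| = √(vₓ² + v_y²) = √(29.70² + 38.62²) = 48.72 m/s.

48.72 m/s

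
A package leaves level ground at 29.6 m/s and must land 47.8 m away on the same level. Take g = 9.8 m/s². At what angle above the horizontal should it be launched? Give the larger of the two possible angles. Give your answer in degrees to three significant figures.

73.8°

R = v₀² sin 2θ / g gives sin 2θ = gR/v₀² = 9.80·47.8/29.6² = 0.5347.
2θ = 32.32° or 180° − 32.32° = 147.7°, so θ = 16.16° or 73.84°.
The larger angle is 73.84°.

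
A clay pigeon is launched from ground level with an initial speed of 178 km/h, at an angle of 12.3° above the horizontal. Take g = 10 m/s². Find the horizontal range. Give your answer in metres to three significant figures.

Convert: 178 km/h = 178/3.6 = 49.44 m/s.
Horizontal component vₓ = 49.44 cos 12.3° = 48.31 m/s; vertical v_y0 = 49.44 sin 12.3° = 10.53 m/s.
Time aloft: T = 2 v_y0 / g = 2 × 10.53 / 10.0 = 2.107 s.
Range: R = vₓ T = 48.31 × 2.107 = 101.8 m.

102 m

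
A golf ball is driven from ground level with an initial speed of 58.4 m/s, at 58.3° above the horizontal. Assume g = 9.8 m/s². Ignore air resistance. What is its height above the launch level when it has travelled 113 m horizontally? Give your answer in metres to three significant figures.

117 m

Horizontal component vₓ = 58.40 cos 58.3° = 30.69 m/s; vertical v_y0 = 58.40 sin 58.3° = 49.69 m/s.
At x = 113 m, t = x/vₓ = 113/30.69 = 3.682 s.
Height: y = v_y0 t − ½ g t² = 49.69 × 3.682 − 4.900 × 3.682² = 183.0 − 66.44 = 116.5 m.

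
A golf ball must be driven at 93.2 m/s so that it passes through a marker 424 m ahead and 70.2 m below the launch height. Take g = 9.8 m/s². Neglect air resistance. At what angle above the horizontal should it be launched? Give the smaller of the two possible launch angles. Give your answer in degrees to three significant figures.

Trajectory: y = x tanθ − g x² (1 + tan²θ)/(2v₀²). With x = 424, y = −70.2, v₀ = 93.2, g = 9.80:
101.4 tan²θ − 424 tanθ + (31.21) = 0.
tanθ = [424 ± √(424² − 4 × 101.4 × (31.21))] / (2 × 101.4) = (424 ± 408.8) / 202.8, giving tanθ = 0.07496 or 4.106.
θ = 4.287° or 76.31°; the smaller is 4.287°.

4.29°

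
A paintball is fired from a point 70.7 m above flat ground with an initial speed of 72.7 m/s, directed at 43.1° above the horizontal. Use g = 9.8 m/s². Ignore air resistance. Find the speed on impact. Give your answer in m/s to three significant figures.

81.7 m/s

Components: vₓ = 72.70 cos 43.1° = 53.08 m/s, v_y0 = 72.70 sin 43.1° = 49.67 m/s.
The projectile lands when y = 70.7 + (49.67) t − ½·9.80·t² = 0. Positive root: t = (49.67 + √(49.67² + 2·9.80·70.7)) / 9.80 = (49.67 + 62.07) / 9.80 = 11.40 s.
Vertical velocity at impact: v_y = v_y0 − g t = 49.67 − 9.80 × 11.40 = −62.07 m/s.
Speed: |v| = √(vₓ² + v_y²) = √(53.08² + 62.07²) = 81.68 m/s.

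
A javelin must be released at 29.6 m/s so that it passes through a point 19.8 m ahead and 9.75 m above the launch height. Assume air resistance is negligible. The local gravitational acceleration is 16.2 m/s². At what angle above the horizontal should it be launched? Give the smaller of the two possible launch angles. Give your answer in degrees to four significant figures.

38.29°

Trajectory: y = x tanθ − g x² (1 + tan²θ)/(2v₀²). With x = 19.8, y = 9.75, v₀ = 29.6, g = 16.2:
3.624 tan²θ − 19.8 tanθ + (13.37) = 0.
tanθ = [19.8 ± √(19.8² − 4 × 3.624 × (13.37))] / (2 × 3.624) = (19.8 ± 14.08) / 7.249, giving tanθ = 0.7896 or 4.673.
θ = 38.29° or 77.92°; the smaller is 38.29°.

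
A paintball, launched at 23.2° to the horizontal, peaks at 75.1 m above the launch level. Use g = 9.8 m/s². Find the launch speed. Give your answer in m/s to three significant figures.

97.4 m/s

At the peak v_y = 0, so v_y0 = √(2gH) = √(2 × 9.80 × 75.1) = 38.37 m/s.
v_y0 = v₀ sin θ ⇒ v₀ = 38.37 / sin 23.2° = 97.39 m/s.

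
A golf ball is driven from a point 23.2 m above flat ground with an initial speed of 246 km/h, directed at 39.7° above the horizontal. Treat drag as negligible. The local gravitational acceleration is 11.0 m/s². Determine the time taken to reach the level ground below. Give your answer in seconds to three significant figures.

Convert: 246 km/h = 246/3.6 = 68.33 m/s.
Resolve: vₓ = 68.33 cos 39.7° = 52.58 m/s and v_y0 = 68.33 sin 39.7° = 43.65 m/s.
With up positive and y = 0 at the ground: y(t) = 23.2 + (43.65) t − 5.500 t². Setting y = 0 and taking the positive root: t = [43.65 + √(43.65² + 2·11.0·23.2)] / 11.0 = (43.65 + 49.15) / 11.0 = 8.436 s.

8.44 s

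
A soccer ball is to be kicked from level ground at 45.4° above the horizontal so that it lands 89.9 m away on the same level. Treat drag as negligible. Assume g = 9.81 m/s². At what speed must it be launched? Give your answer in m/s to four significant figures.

29.70 m/s

From R = (v₀² / g) sin 2θ: v₀ = √(gR / sin 2θ).
v₀ = √(9.81 × 89.9 / sin 90.80°) = √(881.9 / 0.9999) = √882.00 = 29.70 m/s.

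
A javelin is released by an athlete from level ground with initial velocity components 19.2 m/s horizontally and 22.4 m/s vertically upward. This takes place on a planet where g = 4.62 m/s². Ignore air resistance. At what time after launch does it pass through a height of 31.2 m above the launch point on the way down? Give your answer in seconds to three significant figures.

Height y(t) = 22.40 t − 2.310 t² = 31.2 gives 2.310 t² − 22.40 t + 31.2 = 0.
Quadratic formula: t = (22.40 ± √213.47) / 4.62 = (22.40 ± 14.61) / 4.62 → t = 1.686 s or 8.011 s.
The descending-branch root is 8.011 s.

8.01 s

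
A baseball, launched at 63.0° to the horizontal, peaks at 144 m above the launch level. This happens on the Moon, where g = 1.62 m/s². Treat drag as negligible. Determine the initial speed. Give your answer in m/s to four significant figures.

24.24 m/s

At the peak v_y = 0, so v_y0 = √(2gH) = √(2 × 1.62 × 144) = 21.60 m/s.
v_y0 = v₀ sin θ ⇒ v₀ = 21.60 / sin 63.0° = 24.24 m/s.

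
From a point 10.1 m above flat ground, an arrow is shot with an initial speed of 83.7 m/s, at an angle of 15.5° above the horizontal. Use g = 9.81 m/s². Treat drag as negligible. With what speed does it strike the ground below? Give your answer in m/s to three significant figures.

Components: vₓ = 83.70 cos 15.5° = 80.66 m/s, v_y0 = 83.70 sin 15.5° = 22.37 m/s.
With up positive and y = 0 at the ground: y(t) = 10.1 + (22.37) t − 4.905 t². Setting y = 0 and taking the positive root: t = [22.37 + √(22.37² + 2·9.81·10.1)] / 9.81 = (22.37 + 26.43) / 9.81 = 4.974 s.
Vertical velocity at impact: v_y = v_y0 − g t = 22.37 − 9.81 × 4.974 = −26.43 m/s.
Speed: |v| = √(vₓ² + v_y²) = √(80.66² + 26.43²) = 84.88 m/s.

84.9 m/s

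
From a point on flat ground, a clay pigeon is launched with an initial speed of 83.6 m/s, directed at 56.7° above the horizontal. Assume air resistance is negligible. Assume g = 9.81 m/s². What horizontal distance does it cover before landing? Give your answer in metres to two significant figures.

Horizontal component vₓ = 83.60 cos 56.7° = 45.90 m/s; vertical v_y0 = 83.60 sin 56.7° = 69.87 m/s.
Time aloft: T = 2 v_y0 / g = 2 × 69.87 / 9.81 = 14.25 s.
Horizontal distance R = vₓ T = 45.90 × 14.25 = 653.8 m.

650 m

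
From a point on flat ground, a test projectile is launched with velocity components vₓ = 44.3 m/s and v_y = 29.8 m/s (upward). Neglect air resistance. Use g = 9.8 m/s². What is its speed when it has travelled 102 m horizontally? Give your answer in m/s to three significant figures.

x = vₓ t ⇒ t = 102/44.30 = 2.302 s.
Vertical velocity there: v_y = v_y0 − g t = 29.80 − 9.80 × 2.302 = 7.236 m/s.
Speed: √(vₓ² + v_y²) = √(44.30² + 7.236²) = 44.89 m/s.

44.9 m/s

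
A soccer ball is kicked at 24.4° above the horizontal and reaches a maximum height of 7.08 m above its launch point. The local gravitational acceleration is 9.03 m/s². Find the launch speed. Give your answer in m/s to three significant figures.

27.4 m/s

At the peak v_y = 0, so v_y0 = √(2gH) = √(2 × 9.03 × 7.08) = 11.31 m/s.
v_y0 = v₀ sin θ ⇒ v₀ = 11.31 / sin 24.4° = 27.37 m/s.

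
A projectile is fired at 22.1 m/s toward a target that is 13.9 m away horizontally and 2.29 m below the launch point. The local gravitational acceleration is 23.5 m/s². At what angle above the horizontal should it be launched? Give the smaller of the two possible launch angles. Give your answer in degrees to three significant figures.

10.2°

Trajectory: y = x tanθ − g x² (1 + tan²θ)/(2v₀²). With x = 13.9, y = −2.29, v₀ = 22.1, g = 23.5:
4.648 tan²θ − 13.9 tanθ + (2.358) = 0.
tanθ = [13.9 ± √(13.9² − 4 × 4.648 × (2.358))] / (2 × 4.648) = (13.9 ± 12.22) / 9.296, giving tanθ = 0.1806 or 2.810.
θ = 10.23° or 70.41°; the smaller is 10.23°.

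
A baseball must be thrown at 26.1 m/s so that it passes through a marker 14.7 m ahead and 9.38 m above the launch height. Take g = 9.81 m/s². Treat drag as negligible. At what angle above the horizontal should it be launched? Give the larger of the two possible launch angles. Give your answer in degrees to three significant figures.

83.4°

Trajectory: y = x tanθ − g x² (1 + tan²θ)/(2v₀²). With x = 14.7, y = 9.38, v₀ = 26.1, g = 9.81:
1.556 tan²θ − 14.7 tanθ + (10.94) = 0.
tanθ = [14.7 ± √(14.7² − 4 × 1.556 × (10.94))] / (2 × 1.556) = (14.7 ± 12.17) / 3.112, giving tanθ = 0.8141 or 8.634.
θ = 39.15° or 83.39°; the larger is 83.39°.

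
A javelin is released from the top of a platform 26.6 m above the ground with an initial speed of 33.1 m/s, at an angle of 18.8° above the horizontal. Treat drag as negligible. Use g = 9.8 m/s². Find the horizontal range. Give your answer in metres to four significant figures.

Resolve: vₓ = 33.10 cos 18.8° = 31.33 m/s and v_y0 = 33.10 sin 18.8° = 10.67 m/s.
Vertical motion (up positive, ground at y = 0): 4.900 t² − (10.67) t − 26.6 = 0, so t = (10.67 + √(10.67² + 2·9.80·26.6)) / 9.80 = (10.67 + 25.20) / 9.80 = 3.660 s.
Horizontal distance: R = vₓ t = 31.33 × 3.660 = 114.7 m.

114.7 m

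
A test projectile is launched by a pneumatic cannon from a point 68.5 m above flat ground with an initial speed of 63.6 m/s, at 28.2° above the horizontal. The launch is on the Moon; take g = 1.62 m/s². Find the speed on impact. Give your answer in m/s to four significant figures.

65.32 m/s

Resolve: vₓ = 63.60 cos 28.2° = 56.05 m/s and v_y0 = 63.60 sin 28.2° = 30.05 m/s.
The projectile lands when y = 68.5 + (30.05) t − ½·1.62·t² = 0. Positive root: t = (30.05 + √(30.05² + 2·1.62·68.5)) / 1.62 = (30.05 + 33.54) / 1.62 = 39.26 s.
Vertical velocity at impact: v_y = v_y0 − g t = 30.05 − 1.62 × 39.26 = −33.54 m/s.
Speed: |v| = √(vₓ² + v_y²) = √(56.05² + 33.54²) = 65.32 m/s.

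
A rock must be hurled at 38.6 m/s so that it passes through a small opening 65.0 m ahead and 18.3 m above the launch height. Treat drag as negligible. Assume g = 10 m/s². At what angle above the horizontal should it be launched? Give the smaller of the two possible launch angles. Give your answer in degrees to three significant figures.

29.7°

Trajectory: y = x tanθ − g x² (1 + tan²θ)/(2v₀²). With x = 65.0, y = 18.3, v₀ = 38.6, g = 10.0:
14.18 tan²θ − 65.0 tanθ + (32.48) = 0.
tanθ = [65.0 ± √(65.0² − 4 × 14.18 × (32.48))] / (2 × 14.18) = (65.0 ± 48.82) / 28.36, giving tanθ = 0.5707 or 4.014.
θ = 29.71° or 76.01°; the smaller is 29.71°.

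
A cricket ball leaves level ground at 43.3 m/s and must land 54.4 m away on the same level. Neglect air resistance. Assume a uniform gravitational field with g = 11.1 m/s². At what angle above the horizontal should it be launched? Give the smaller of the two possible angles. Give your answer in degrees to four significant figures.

From R = (v₀²/g) sin 2θ: sin 2θ = 11.1 × 54.4 / 1874.9 = 0.3221.
2θ = 18.79° or 180° − 18.79° = 161.2°, so θ = 9.394° or 80.61°.
The smaller angle is 9.394°.

9.394°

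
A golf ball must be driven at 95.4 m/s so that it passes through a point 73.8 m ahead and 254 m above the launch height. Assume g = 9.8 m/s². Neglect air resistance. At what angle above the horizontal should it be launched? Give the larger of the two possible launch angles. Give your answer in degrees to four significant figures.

Trajectory: y = x tanθ − g x² (1 + tan²θ)/(2v₀²). With x = 73.8, y = 254, v₀ = 95.4, g = 9.80:
2.932 tan²θ − 73.8 tanθ + (256.9) = 0.
tanθ = [73.8 ± √(73.8² − 4 × 2.932 × (256.9))] / (2 × 2.932) = (73.8 ± 49.32) / 5.865, giving tanθ = 4.174 or 20.99.
θ = 76.53° or 87.27°; the larger is 87.27°.

87.27°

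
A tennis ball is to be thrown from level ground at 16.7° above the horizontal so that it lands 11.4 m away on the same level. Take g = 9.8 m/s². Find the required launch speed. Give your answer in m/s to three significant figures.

From R = (v₀² / g) sin 2θ: v₀ = √(gR / sin 2θ).
v₀ = √(9.80 × 11.4 / sin 33.40°) = √(111.7 / 0.5505) = √202.95 = 14.25 m/s.

14.2 m/s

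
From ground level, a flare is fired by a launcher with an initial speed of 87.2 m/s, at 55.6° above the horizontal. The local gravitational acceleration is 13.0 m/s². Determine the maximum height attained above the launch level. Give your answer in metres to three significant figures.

Components: vₓ = 87.20 cos 55.6° = 49.27 m/s, v_y0 = 87.20 sin 55.6° = 71.95 m/s.
Maximum height: H = v_y0² / (2g) = 71.95² / (2 × 13.0) = 199.1 m.

199 m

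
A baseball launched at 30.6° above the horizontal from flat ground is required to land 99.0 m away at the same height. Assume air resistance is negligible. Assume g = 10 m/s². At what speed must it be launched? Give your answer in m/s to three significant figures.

33.6 m/s

From R = (v₀² / g) sin 2θ: v₀ = √(gR / sin 2θ).
v₀ = √(10.0 × 99.0 / sin 61.20°) = √(990.0 / 0.8763) = √1129.7 = 33.61 m/s.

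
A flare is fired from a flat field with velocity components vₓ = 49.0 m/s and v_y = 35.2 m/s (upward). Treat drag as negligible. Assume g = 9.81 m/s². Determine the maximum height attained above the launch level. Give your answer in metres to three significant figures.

63.2 m

At the apex v_y = 0, so H = v_y0²/(2g) = 35.20²/19.62 = 63.15 m.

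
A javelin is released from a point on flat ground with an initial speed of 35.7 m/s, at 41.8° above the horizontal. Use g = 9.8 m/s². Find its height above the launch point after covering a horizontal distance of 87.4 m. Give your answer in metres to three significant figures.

25.3 m

Components: vₓ = 35.70 cos 41.8° = 26.61 m/s, v_y0 = 35.70 sin 41.8° = 23.80 m/s.
At x = 87.4 m, t = x/vₓ = 87.4/26.61 = 3.284 s.
Height: y = v_y0 t − ½ g t² = 23.80 × 3.284 − 4.900 × 3.284² = 78.14 − 52.85 = 25.30 m.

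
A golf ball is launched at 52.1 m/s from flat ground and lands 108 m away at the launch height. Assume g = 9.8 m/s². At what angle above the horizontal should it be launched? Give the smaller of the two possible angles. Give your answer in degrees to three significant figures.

Level-ground range R = v₀² sin(2θ)/g ⇒ sin(2θ) = gR/v₀² = 9.80 × 108 / 52.1² = 0.3899.
2θ = 22.95° or 180° − 22.95° = 157.1°, so θ = 11.47° or 78.53°.
The smaller angle is 11.47°.

11.5°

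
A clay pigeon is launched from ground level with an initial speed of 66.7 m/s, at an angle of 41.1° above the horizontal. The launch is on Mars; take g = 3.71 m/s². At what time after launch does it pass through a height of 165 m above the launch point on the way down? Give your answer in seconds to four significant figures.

18.94 s

vₓ = 66.70 cos 41.1° = 50.26 m/s; v_y0 = 66.70 sin 41.1° = 43.85 m/s.
Require v_y0 t − ½ g t² = 165, i.e. 1.855 t² − 43.85 t + 165 = 0.
Quadratic formula: t = (43.85 ± √698.25) / 3.71 = (43.85 ± 26.42) / 3.71 → t = 4.696 s or 18.94 s.
The descending-branch root is 18.94 s.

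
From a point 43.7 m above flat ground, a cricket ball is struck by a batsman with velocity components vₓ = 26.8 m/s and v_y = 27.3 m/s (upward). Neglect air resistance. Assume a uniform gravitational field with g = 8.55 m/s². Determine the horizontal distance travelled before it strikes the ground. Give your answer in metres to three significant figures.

The projectile lands when y = 43.7 + (27.30) t − ½·8.55·t² = 0. Positive root: t = (27.30 + √(27.30² + 2·8.55·43.7)) / 8.55 = (27.30 + 38.63) / 8.55 = 7.712 s.
Horizontal distance: R = vₓ t = 26.80 × 7.712 = 206.7 m.

207 m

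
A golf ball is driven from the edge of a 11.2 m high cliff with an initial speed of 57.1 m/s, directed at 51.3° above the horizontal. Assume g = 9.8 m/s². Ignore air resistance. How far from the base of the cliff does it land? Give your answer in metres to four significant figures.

Horizontal component vₓ = 57.10 cos 51.3° = 35.70 m/s; vertical v_y0 = 57.10 sin 51.3° = 44.56 m/s.
The projectile lands when y = 11.2 + (44.56) t − ½·9.80·t² = 0. Positive root: t = (44.56 + √(44.56² + 2·9.80·11.2)) / 9.80 = (44.56 + 46.96) / 9.80 = 9.339 s.
Horizontal distance: R = vₓ t = 35.70 × 9.339 = 333.4 m.

333.4 m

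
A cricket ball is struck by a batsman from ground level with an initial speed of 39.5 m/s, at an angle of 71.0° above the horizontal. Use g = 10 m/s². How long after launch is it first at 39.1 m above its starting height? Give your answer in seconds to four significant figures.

Components: vₓ = 39.50 cos 71.0° = 12.86 m/s, v_y0 = 39.50 sin 71.0° = 37.35 m/s.
Set y = v_y0 t − ½ g t² = 39.1: 5.000 t² − 37.35 t + 39.1 = 0.
Quadratic formula: t = (37.35 ± √612.87) / 10.0 = (37.35 ± 24.76) / 10.0 → t = 1.259 s or 6.210 s.
The first (ascending) time is 1.259 s.

1.259 s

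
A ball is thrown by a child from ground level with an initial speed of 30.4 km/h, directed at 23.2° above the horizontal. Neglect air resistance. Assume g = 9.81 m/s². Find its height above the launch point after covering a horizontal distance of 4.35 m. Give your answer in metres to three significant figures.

Convert: 30.4 km/h = 30.4/3.6 = 8.444 m/s.
vₓ = 8.444 cos 23.2° = 7.762 m/s; v_y0 = 8.444 sin 23.2° = 3.327 m/s.
At x = 4.35 m, t = x/vₓ = 4.35/7.762 = 0.5605 s.
Height: y = v_y0 t − ½ g t² = 3.327 × 0.5605 − 4.905 × 0.5605² = 1.864 − 1.541 = 0.3237 m.

0.324 m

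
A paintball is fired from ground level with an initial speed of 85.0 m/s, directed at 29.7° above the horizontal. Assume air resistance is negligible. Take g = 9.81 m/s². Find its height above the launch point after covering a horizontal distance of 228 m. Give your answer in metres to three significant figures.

83.3 m

vₓ = 85.00 cos 29.7° = 73.83 m/s; v_y0 = 85.00 sin 29.7° = 42.11 m/s.
Time to reach x = 228 m: t = x/vₓ = 228/73.83 = 3.088 s.
Height: y = v_y0 t − ½ g t² = 42.11 × 3.088 − 4.905 × 3.088² = 130.0 − 46.77 = 83.28 m.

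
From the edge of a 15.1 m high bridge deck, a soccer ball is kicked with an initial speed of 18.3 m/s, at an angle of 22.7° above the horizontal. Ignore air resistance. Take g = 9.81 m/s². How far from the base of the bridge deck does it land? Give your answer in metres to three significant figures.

Horizontal component vₓ = 18.30 cos 22.7° = 16.88 m/s; vertical v_y0 = 18.30 sin 22.7° = 7.062 m/s.
The projectile lands when y = 15.1 + (7.062) t − ½·9.81·t² = 0. Positive root: t = (7.062 + √(7.062² + 2·9.81·15.1)) / 9.81 = (7.062 + 18.60) / 9.81 = 2.616 s.
Horizontal distance: R = vₓ t = 16.88 × 2.616 = 44.17 m.

44.2 m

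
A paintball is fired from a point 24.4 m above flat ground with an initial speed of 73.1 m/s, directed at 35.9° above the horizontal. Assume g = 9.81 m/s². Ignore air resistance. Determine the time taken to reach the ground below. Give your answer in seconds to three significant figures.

9.28 s

Resolve: vₓ = 73.10 cos 35.9° = 59.21 m/s and v_y0 = 73.10 sin 35.9° = 42.86 m/s.
With up positive and y = 0 at the ground: y(t) = 24.4 + (42.86) t − 4.905 t². Setting y = 0 and taking the positive root: t = [42.86 + √(42.86² + 2·9.81·24.4)] / 9.81 = (42.86 + 48.13) / 9.81 = 9.275 s.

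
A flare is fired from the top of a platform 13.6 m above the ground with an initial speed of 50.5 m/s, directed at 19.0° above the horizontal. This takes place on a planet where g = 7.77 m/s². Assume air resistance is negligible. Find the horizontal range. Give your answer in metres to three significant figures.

Components: vₓ = 50.50 cos 19.0° = 47.75 m/s, v_y0 = 50.50 sin 19.0° = 16.44 m/s.
With up positive and y = 0 at the ground: y(t) = 13.6 + (16.44) t − 3.885 t². Setting y = 0 and taking the positive root: t = [16.44 + √(16.44² + 2·7.77·13.6)] / 7.77 = (16.44 + 21.95) / 7.77 = 4.941 s.
Horizontal distance: R = vₓ t = 47.75 × 4.941 = 235.9 m.

236 m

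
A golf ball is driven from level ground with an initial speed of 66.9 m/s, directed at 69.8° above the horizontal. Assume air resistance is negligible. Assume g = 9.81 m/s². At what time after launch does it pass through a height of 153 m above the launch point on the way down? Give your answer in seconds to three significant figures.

Components: vₓ = 66.90 cos 69.8° = 23.10 m/s, v_y0 = 66.90 sin 69.8° = 62.79 m/s.
Height y(t) = 62.79 t − 4.905 t² = 153 gives 4.905 t² − 62.79 t + 153 = 0.
t = [62.79 ± √(62.79² − 2·9.81·153)] / 9.81 = (62.79 ± 30.66) / 9.81, so t = 3.275 s or t = 9.526 s.
The descending-branch root is 9.526 s.

9.53 s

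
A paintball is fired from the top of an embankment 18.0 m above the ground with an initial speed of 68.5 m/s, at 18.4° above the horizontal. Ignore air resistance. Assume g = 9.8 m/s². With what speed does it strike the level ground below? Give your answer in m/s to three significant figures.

71.0 m/s

vₓ = 68.50 cos 18.4° = 65.00 m/s; v_y0 = 68.50 sin 18.4° = 21.62 m/s.
With up positive and y = 0 at the ground: y(t) = 18.0 + (21.62) t − 4.900 t². Setting y = 0 and taking the positive root: t = [21.62 + √(21.62² + 2·9.80·18.0)] / 9.80 = (21.62 + 28.64) / 9.80 = 5.129 s.
Vertical velocity at impact: v_y = v_y0 − g t = 21.62 − 9.80 × 5.129 = −28.64 m/s.
Speed: |v| = √(vₓ² + v_y²) = √(65.00² + 28.64²) = 71.03 m/s.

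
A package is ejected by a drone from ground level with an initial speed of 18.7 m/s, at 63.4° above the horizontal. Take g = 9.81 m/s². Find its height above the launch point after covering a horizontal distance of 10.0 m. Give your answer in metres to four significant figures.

12.97 m

Components: vₓ = 18.70 cos 63.4° = 8.373 m/s, v_y0 = 18.70 sin 63.4° = 16.72 m/s.
x = vₓ t ⇒ t = 10.0/8.373 = 1.194 s.
Height: y = v_y0 t − ½ g t² = 16.72 × 1.194 − 4.905 × 1.194² = 19.97 − 6.996 = 12.97 m.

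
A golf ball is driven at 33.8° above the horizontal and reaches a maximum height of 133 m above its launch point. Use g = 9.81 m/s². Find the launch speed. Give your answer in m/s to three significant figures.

At the peak v_y = 0, so v_y0 = √(2gH) = √(2 × 9.81 × 133) = 51.08 m/s.
v_y0 = v₀ sin θ ⇒ v₀ = 51.08 / sin 33.8° = 91.83 m/s.

91.8 m/s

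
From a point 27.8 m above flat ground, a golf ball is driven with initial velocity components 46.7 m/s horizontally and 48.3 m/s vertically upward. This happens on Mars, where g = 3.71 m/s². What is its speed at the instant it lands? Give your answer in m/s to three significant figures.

68.7 m/s

Vertical motion (up positive, ground at y = 0): 1.855 t² − (48.30) t − 27.8 = 0, so t = (48.30 + √(48.30² + 2·3.71·27.8)) / 3.71 = (48.30 + 50.39) / 3.71 = 26.60 s.
Vertical velocity at impact: v_y = v_y0 − g t = 48.30 − 3.71 × 26.60 = −50.39 m/s.
Speed: |v| = √(vₓ² + v_y²) = √(46.70² + 50.39²) = 68.70 m/s.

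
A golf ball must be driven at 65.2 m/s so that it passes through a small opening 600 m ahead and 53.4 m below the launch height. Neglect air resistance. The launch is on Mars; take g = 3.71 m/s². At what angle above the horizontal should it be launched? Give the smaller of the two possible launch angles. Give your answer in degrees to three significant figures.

Trajectory: y = x tanθ − g x² (1 + tan²θ)/(2v₀²). With x = 600, y = −53.4, v₀ = 65.2, g = 3.71:
157.1 tan²θ − 600 tanθ + (103.7) = 0.
tanθ = [600 ± √(600² − 4 × 157.1 × (103.7))] / (2 × 157.1) = (600 ± 543.0) / 314.2, giving tanθ = 0.1814 or 3.638.
θ = 10.28° or 74.63°; the smaller is 10.28°.

10.3°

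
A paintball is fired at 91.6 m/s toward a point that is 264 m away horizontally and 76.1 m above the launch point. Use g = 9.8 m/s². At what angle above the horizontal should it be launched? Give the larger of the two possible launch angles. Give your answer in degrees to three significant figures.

80.6°

Trajectory: y = x tanθ − g x² (1 + tan²θ)/(2v₀²). With x = 264, y = 76.1, v₀ = 91.6, g = 9.80:
40.70 tan²θ − 264 tanθ + (116.8) = 0.
tanθ = [264 ± √(264² − 4 × 40.70 × (116.8))] / (2 × 40.70) = (264 ± 225.1) / 81.40, giving tanθ = 0.4776 or 6.009.
θ = 25.53° or 80.55°; the larger is 80.55°.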